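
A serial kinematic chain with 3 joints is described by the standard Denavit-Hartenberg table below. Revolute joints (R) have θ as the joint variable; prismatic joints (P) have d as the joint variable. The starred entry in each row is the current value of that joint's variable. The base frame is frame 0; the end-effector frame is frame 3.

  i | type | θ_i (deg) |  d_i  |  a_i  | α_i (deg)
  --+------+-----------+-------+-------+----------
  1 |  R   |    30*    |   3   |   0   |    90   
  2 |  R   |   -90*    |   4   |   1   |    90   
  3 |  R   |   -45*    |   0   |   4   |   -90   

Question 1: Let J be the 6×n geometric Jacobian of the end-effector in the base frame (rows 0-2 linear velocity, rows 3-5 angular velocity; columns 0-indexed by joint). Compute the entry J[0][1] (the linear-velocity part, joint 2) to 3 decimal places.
3.316

axis z_1 = (0.5000,-0.8660,0.0000); lever o_n−o_1 = (0.5858,-1.0146,-3.8284)
cross product → J_v[:, 1] = (3.3155,1.9142,0.0000)
J_ω[:, 1] = z_1
entry J[0][1] = 3.3155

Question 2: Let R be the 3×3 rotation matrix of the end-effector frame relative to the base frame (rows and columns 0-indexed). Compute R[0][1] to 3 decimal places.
End-effector y-axis (col 1 of R) = (0.8660,0.5000,0.0000)
R[0][1] = 0.8660

0.866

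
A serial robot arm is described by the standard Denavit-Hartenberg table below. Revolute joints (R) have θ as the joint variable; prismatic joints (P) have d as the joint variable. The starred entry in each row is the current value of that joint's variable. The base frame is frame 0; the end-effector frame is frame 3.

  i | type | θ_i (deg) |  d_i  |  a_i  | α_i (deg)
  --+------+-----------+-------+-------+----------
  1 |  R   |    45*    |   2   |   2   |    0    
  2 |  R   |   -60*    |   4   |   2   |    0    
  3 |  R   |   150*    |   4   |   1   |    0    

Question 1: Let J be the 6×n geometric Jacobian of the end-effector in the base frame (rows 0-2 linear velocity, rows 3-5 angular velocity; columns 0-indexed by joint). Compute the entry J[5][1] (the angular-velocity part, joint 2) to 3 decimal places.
axis z_1 = (0.0000,0.0000,1.0000); lever o_n−o_1 = (1.2247,0.1895,8.0000)
cross product → J_v[:, 1] = (-0.1895,1.2247,0.0000)
J_ω[:, 1] = z_1
entry J[5][1] = 1.0000

1.000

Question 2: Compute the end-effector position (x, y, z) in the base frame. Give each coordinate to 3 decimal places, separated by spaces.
after link 1: o_1 = (1.4142, 1.4142, 2.0000)
after link 2: o_2 = (3.3461, 0.8966, 6.0000)
after link 3: o_3 = (2.6390, 1.6037, 10.0000)

2.639 1.604 10.000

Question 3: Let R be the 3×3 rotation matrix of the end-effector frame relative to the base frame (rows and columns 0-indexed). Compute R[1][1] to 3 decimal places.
End-effector y-axis (col 1 of R) = (-0.7071,-0.7071,0.0000)
R[1][1] = -0.7071

-0.707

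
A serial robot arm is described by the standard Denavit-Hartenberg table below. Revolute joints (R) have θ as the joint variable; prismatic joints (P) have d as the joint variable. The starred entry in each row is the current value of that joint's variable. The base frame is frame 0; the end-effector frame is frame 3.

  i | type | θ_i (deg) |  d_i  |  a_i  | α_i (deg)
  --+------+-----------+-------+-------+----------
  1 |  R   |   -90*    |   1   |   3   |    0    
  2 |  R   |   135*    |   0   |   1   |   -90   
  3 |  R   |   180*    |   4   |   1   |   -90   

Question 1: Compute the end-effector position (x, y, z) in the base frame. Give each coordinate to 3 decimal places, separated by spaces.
after link 1: o_1 = (0.0000, -3.0000, 1.0000)
after link 2: o_2 = (0.7071, -2.2929, 1.0000)
after link 3: o_3 = (-2.8284, -0.1716, 1.0000)

-2.828 -0.172 1.000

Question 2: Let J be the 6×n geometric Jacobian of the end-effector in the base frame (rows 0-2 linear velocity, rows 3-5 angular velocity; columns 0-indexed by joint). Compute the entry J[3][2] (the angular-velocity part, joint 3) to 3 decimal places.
axis z_2 = (-0.7071,0.7071,0.0000); lever o_n−o_2 = (-3.5355,2.1213,0.0000)
cross product → J_v[:, 2] = (0.0000,-0.0000,1.0000)
J_ω[:, 2] = z_2
entry J[3][2] = -0.7071

-0.707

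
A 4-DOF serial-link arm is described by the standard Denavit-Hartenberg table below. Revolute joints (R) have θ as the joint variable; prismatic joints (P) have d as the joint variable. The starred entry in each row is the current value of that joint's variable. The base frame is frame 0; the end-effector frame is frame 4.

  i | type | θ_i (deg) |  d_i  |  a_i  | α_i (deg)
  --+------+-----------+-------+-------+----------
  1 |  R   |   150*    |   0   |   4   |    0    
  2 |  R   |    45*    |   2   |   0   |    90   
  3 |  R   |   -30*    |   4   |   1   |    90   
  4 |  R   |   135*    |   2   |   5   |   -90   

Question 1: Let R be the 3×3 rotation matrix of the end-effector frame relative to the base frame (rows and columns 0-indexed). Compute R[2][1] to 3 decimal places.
0.866

End-effector y-axis (col 1 of R) = (-0.4830,-0.1294,0.8660)
R[2][1] = 0.8660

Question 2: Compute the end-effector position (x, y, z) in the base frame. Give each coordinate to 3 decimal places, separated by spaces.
-2.328 10.106 1.536

after link 1: o_1 = (-3.4641, 2.0000, 0.0000)
after link 2: o_2 = (-3.4641, 2.0000, 2.0000)
after link 3: o_3 = (-5.3359, 5.6396, 1.5000)
after link 4: o_4 = (-2.3275, 10.1059, 1.5357)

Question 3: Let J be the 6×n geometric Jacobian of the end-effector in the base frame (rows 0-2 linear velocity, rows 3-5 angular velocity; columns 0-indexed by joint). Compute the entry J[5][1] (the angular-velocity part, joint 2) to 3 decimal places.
1.000

axis z_1 = (0.0000,0.0000,1.0000); lever o_n−o_1 = (1.1366,8.1059,1.5357)
cross product → J_v[:, 1] = (-8.1059,1.1366,0.0000)
J_ω[:, 1] = z_1
entry J[5][1] = 1.0000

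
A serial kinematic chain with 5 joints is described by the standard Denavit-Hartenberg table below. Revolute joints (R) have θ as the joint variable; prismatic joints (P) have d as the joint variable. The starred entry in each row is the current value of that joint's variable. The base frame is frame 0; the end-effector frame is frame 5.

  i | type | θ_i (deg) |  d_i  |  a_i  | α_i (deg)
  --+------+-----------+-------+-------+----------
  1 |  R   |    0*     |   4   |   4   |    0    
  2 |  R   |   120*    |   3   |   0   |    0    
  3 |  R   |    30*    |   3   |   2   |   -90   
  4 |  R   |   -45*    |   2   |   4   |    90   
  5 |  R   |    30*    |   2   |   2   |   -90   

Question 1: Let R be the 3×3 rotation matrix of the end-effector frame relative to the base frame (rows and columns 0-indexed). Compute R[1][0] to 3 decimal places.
End-effector x-axis (col 0 of R) = (-0.7803,-0.1268,0.6124)
R[1][0] = -0.1268

-0.127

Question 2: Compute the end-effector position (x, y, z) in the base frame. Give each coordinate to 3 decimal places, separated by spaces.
-1.517 -0.279 15.467

after link 1: o_1 = (4.0000, 0.0000, 4.0000)
after link 2: o_2 = (4.0000, 0.0000, 7.0000)
after link 3: o_3 = (2.2679, 1.0000, 10.0000)
after link 4: o_4 = (-1.1815, 0.6822, 12.8284)
after link 5: o_5 = (-1.5175, -0.2786, 15.4674)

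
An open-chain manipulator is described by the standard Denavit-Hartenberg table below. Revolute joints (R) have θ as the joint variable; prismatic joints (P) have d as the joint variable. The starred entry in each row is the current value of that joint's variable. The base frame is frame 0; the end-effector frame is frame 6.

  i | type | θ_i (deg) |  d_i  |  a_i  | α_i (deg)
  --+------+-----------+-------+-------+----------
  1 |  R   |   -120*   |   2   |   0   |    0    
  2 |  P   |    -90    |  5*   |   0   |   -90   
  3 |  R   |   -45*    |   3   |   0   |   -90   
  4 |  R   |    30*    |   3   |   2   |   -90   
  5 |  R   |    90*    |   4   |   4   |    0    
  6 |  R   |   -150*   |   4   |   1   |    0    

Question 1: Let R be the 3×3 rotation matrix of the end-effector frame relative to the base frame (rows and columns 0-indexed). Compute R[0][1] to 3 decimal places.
0.063

End-effector y-axis (col 1 of R) = (0.0634,0.4634,0.8839)
R[0][1] = 0.0634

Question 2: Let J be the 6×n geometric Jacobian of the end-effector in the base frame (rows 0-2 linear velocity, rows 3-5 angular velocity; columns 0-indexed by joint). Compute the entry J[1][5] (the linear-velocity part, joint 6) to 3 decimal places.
axis z_5 = (0.7392,0.5732,-0.3536); lever o_n−o_5 = (2.2863,2.9687,-1.7204)
cross product → J_v[:, 5] = (0.0634,0.4634,0.8839)
J_ω[:, 5] = z_5
entry J[1][5] = 0.4634

0.463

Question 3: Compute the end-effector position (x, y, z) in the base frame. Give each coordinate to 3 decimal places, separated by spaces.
after link 1: o_1 = (0.0000, 0.0000, 2.0000)
after link 2: o_2 = (0.0000, 0.0000, 7.0000)
after link 3: o_3 = (-1.5000, -2.5981, 7.0000)
after link 4: o_4 = (-3.8978, -0.0590, 6.1034)
after link 5: o_5 = (1.5085, 0.8197, 7.5176)
after link 6: o_6 = (3.7948, 3.7883, 5.7972)

3.795 3.788 5.797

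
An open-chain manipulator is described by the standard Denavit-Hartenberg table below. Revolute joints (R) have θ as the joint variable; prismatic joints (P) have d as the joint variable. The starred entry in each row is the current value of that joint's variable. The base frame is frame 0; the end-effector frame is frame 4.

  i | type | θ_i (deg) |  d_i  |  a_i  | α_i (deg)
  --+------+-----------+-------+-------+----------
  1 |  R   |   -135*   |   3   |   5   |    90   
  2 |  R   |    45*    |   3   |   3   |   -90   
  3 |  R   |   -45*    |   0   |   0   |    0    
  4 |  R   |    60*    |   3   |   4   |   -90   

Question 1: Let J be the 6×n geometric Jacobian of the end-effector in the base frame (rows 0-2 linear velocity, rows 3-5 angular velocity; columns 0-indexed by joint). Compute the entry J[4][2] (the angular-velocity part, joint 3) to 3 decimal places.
axis z_2 = (0.5000,0.5000,0.7071); lever o_n−o_2 = (0.3002,-1.1639,4.8534)
cross product → J_v[:, 2] = (3.2497,-2.2144,-0.7321)
J_ω[:, 2] = z_2
entry J[4][2] = 0.5000

0.500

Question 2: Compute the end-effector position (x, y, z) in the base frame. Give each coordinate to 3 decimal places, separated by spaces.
-6.857 -4.078 9.975

after link 1: o_1 = (-3.5355, -3.5355, 3.0000)
after link 2: o_2 = (-7.1569, -2.9142, 5.1213)
after link 3: o_3 = (-7.1569, -2.9142, 5.1213)
after link 4: o_4 = (-6.8567, -4.0781, 9.9747)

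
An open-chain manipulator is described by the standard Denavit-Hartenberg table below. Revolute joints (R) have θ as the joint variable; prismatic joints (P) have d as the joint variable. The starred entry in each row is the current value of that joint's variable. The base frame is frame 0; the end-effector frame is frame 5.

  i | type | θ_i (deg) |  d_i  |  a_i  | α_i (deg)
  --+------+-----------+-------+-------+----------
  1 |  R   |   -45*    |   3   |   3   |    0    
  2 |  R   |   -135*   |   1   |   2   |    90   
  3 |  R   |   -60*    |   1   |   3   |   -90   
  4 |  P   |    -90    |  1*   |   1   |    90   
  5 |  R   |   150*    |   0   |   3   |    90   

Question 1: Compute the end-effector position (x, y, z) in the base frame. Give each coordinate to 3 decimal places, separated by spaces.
after link 1: o_1 = (2.1213, -2.1213, 3.0000)
after link 2: o_2 = (0.1213, -2.1213, 4.0000)
after link 3: o_3 = (-1.3787, -1.1213, 1.4019)
after link 4: o_4 = (-2.2447, -0.1213, 1.9019)
after link 5: o_5 = (-3.5437, -2.7194, 2.6519)

-3.544 -2.719 2.652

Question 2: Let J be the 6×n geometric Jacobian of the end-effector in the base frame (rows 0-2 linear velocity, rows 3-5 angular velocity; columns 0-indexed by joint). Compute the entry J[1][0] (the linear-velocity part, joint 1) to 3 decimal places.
-3.544

axis z_0 = ẑ; lever o_n−o_0 = (-3.5437,-2.7194,2.6519)
cross product → J_v[:, 0] = (2.7194,-3.5437,0.0000)
J_ω[:, 0] = z_0
entry J[1][0] = -3.5437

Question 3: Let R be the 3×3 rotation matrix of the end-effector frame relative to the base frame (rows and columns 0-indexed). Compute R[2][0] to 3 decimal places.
End-effector x-axis (col 0 of R) = (-0.4330,-0.8660,0.2500)
R[2][0] = 0.2500

0.250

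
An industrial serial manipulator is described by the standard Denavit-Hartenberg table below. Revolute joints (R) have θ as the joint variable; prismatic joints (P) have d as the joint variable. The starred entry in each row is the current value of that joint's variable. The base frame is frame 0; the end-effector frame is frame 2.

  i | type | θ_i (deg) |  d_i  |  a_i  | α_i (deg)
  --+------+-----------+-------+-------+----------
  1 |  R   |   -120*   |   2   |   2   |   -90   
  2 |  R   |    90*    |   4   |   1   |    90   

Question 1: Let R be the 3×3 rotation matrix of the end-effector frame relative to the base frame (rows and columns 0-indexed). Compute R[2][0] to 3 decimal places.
End-effector x-axis (col 0 of R) = (0.0000,-0.0000,-1.0000)
R[2][0] = -1.0000

-1.000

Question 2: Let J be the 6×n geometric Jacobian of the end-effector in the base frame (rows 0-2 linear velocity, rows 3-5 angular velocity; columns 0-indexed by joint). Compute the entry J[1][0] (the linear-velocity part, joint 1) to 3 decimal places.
2.464

axis z_0 = ẑ; lever o_n−o_0 = (2.4641,-3.7321,1.0000)
cross product → J_v[:, 0] = (3.7321,2.4641,-0.0000)
J_ω[:, 0] = z_0
entry J[1][0] = 2.4641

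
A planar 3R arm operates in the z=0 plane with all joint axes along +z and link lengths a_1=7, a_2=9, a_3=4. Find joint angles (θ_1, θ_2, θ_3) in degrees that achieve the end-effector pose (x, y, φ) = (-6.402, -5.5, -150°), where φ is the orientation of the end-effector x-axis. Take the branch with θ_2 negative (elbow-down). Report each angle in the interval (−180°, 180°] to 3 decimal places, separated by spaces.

wrist centre = target − a_3·(cos φ, sin φ) = (-2.9379, -3.5000)
cos θ_2 = (20.8812−7²−9²)/(2·7·9) = -0.8660; θ_2 = -149.9996° (elbow-down)
β = atan2(-3.5000,-2.9379) = -130.0101°; ψ = atan2(-4.5001,-0.7942) = -100.0088°
θ_1 = β − ψ = -30.0012°
θ_3 = φ − θ_1 − θ_2 = 30.0008° (wrapped to (-180°,180°])

-30.001 -150.000 30.001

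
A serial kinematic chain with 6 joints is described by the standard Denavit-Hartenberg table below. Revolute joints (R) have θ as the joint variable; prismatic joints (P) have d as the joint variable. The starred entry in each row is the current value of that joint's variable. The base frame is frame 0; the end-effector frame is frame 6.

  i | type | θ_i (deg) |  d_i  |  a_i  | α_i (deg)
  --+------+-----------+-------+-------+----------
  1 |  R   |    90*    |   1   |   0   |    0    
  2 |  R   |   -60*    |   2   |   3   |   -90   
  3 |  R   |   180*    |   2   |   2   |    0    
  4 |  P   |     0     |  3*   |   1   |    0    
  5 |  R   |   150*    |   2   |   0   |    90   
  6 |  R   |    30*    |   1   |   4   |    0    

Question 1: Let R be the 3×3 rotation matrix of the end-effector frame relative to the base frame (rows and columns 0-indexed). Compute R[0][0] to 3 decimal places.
0.400

End-effector x-axis (col 0 of R) = (0.3995,0.8080,0.4330)
R[0][0] = 0.3995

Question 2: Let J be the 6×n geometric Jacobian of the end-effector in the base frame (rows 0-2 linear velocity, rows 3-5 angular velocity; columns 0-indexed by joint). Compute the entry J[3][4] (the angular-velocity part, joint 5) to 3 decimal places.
axis z_4 = (-0.5000,0.8660,0.0000); lever o_n−o_4 = (0.1651,4.7141,2.5981)
cross product → J_v[:, 4] = (2.2500,1.2990,-2.5000)
J_ω[:, 4] = z_4
entry J[3][4] = -0.5000

-0.500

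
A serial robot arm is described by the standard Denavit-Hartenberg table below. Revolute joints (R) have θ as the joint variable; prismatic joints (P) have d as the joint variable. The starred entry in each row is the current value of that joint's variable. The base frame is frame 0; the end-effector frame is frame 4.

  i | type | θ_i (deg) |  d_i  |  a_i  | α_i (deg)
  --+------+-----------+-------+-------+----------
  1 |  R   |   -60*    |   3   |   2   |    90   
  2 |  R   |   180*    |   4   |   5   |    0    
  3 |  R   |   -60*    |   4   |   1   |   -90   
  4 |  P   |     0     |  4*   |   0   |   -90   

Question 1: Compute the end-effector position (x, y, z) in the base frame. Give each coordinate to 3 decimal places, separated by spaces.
-10.410 2.031 1.866

after link 1: o_1 = (1.0000, -1.7321, 3.0000)
after link 2: o_2 = (-4.9641, 0.5981, 3.0000)
after link 3: o_3 = (-8.6782, -0.9689, 3.8660)
after link 4: o_4 = (-10.4103, 2.0311, 1.8660)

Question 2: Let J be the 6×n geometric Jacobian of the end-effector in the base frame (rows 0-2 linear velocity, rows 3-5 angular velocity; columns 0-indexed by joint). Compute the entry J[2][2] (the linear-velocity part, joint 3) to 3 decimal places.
axis z_2 = (-0.8660,-0.5000,0.0000); lever o_n−o_2 = (-5.4462,1.4330,-1.1340)
cross product → J_v[:, 2] = (0.5670,-0.9821,-3.9641)
J_ω[:, 2] = z_2
entry J[2][2] = -3.9641

-3.964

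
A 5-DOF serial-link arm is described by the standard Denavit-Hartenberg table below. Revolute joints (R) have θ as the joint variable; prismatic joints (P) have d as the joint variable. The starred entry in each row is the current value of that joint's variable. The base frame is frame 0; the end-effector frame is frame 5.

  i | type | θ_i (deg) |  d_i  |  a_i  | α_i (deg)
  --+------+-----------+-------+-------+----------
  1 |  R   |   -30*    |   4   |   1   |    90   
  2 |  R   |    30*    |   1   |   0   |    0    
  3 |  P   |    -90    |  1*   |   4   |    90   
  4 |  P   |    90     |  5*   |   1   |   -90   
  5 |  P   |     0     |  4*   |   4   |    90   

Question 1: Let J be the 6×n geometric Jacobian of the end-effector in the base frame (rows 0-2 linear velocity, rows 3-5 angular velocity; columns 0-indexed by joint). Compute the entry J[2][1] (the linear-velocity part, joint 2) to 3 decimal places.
axis z_1 = (-0.5000,-0.8660,0.0000); lever o_n−o_1 = (-7.2500,-3.8971,-2.5000)
cross product → J_v[:, 1] = (2.1651,-1.2500,-4.3301)
J_ω[:, 1] = z_1
entry J[2][1] = -4.3301

-4.330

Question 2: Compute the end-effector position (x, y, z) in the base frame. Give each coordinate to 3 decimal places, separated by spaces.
after link 1: o_1 = (0.8660, -0.5000, 4.0000)
after link 2: o_2 = (0.3660, -1.3660, 4.0000)
after link 3: o_3 = (1.5981, -3.2321, 0.5359)
after link 4: o_4 = (-2.6519, -1.9330, -1.9641)
after link 5: o_5 = (-6.3840, -4.3971, 1.5000)

-6.384 -4.397 1.500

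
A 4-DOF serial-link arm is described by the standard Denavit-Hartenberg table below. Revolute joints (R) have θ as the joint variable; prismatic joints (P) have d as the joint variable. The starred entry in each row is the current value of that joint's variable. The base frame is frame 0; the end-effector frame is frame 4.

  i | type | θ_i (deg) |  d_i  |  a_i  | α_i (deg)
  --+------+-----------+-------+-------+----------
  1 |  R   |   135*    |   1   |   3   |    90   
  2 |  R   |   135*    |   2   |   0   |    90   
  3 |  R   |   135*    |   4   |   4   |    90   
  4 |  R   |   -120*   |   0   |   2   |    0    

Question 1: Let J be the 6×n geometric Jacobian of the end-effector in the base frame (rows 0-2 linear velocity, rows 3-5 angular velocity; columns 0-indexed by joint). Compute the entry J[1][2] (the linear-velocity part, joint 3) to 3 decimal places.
-0.439

axis z_2 = (-0.5000,0.5000,0.7071); lever o_n−o_2 = (-0.6946,3.6946,0.1037)
cross product → J_v[:, 2] = (-2.5607,-0.4393,-1.5000)
J_ω[:, 2] = z_2
entry J[1][2] = -0.4393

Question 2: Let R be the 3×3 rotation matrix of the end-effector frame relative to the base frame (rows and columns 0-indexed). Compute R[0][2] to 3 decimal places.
0.854

End-effector z-axis (col 2 of R) = (0.8536,0.1464,0.5000)
R[0][2] = 0.8536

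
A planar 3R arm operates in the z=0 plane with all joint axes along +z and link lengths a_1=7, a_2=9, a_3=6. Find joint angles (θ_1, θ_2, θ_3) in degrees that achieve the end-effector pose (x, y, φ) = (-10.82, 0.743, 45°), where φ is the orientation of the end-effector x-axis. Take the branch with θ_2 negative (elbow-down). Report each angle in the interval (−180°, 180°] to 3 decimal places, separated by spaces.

-150.008 -29.990 -135.003

wrist centre = target − a_3·(cos φ, sin φ) = (-15.0626, -3.4996)
cos θ_2 = (239.1306−7²−9²)/(2·7·9) = 0.8661; θ_2 = -29.9896° (elbow-down)
β = atan2(-3.4996,-15.0626) = -166.9200°; ψ = atan2(-4.4986,14.7950) = -16.9124°
θ_1 = β − ψ = -150.0076°
θ_3 = φ − θ_1 − θ_2 = -135.0028° (wrapped to (-180°,180°])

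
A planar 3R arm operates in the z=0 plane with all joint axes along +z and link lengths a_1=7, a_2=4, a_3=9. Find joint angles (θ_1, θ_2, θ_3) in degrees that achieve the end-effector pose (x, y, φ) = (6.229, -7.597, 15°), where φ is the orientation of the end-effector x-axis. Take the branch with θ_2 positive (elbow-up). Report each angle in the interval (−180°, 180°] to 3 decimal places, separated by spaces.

-119.993 44.989 90.005

wrist centre = target − a_3·(cos φ, sin φ) = (-2.4643, -9.9264)
cos θ_2 = (104.6058−7²−4²)/(2·7·4) = 0.7072; θ_2 = 44.9887° (elbow-up)
β = atan2(-9.9264,-2.4643) = -103.9424°; ψ = atan2(2.8279,9.8290) = 16.0509°
θ_1 = β − ψ = -119.9933°
θ_3 = φ − θ_1 − θ_2 = 90.0046° (wrapped to (-180°,180°])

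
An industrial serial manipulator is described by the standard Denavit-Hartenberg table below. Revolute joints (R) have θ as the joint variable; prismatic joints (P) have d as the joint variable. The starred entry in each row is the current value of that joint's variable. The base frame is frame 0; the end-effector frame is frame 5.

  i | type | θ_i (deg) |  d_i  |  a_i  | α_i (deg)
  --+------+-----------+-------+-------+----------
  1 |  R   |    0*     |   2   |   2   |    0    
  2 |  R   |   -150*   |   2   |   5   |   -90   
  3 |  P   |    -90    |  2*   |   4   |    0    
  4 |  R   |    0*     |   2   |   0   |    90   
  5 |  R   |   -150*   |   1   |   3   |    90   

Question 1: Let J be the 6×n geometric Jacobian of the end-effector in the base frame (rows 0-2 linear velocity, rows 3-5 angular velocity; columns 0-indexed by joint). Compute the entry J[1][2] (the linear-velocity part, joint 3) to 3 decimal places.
prismatic axis z_2 = (0.5000,-0.8660,0.0000)
J_v[:, 2] = z_2; J_ω[:, 2] = (0,0,0)
entry J[1][2] = -0.8660

-0.866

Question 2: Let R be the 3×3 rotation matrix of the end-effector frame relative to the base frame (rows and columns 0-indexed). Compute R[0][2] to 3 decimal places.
End-effector z-axis (col 2 of R) = (0.4330,-0.7500,-0.5000)
R[0][2] = 0.4330

0.433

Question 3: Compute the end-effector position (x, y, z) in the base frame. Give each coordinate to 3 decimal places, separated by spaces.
-0.214 -4.165 5.402

after link 1: o_1 = (2.0000, 0.0000, 2.0000)
after link 2: o_2 = (-2.3301, -2.5000, 4.0000)
after link 3: o_3 = (-1.3301, -4.2321, 8.0000)
after link 4: o_4 = (-0.3301, -5.9641, 8.0000)
after link 5: o_5 = (-0.2141, -4.1651, 5.4019)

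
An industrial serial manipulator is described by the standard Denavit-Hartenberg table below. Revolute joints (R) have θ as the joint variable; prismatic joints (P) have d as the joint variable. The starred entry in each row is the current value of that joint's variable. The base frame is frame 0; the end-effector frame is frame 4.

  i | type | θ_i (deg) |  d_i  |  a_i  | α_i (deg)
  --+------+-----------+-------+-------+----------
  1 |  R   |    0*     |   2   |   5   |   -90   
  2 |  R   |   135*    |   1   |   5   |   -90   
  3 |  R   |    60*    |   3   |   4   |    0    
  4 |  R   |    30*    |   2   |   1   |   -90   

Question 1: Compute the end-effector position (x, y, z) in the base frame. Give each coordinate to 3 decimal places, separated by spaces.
-3.485 -3.464 0.586

after link 1: o_1 = (5.0000, 0.0000, 2.0000)
after link 2: o_2 = (1.4645, 1.0000, -1.5355)
after link 3: o_3 = (-2.0711, -2.4641, -0.8284)
after link 4: o_4 = (-3.4853, -3.4641, 0.5858)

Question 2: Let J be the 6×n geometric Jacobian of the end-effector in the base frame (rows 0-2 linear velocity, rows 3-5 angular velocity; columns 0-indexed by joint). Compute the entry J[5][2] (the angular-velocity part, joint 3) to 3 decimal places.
0.707

axis z_2 = (-0.7071,0.0000,0.7071); lever o_n−o_2 = (-4.9497,-4.4641,2.1213)
cross product → J_v[:, 2] = (3.1566,-2.0000,3.1566)
J_ω[:, 2] = z_2
entry J[5][2] = 0.7071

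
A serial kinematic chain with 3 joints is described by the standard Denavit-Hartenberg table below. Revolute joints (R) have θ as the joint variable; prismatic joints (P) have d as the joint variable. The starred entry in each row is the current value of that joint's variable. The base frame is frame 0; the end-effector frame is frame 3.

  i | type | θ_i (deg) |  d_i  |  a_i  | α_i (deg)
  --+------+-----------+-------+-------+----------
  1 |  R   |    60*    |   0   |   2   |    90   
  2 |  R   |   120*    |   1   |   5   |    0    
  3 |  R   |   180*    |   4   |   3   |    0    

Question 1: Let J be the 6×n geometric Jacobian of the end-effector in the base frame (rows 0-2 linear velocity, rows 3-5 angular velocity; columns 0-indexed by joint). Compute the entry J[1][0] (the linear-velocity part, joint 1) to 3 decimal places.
axis z_0 = ẑ; lever o_n−o_0 = (4.8301,-1.6340,1.7321)
cross product → J_v[:, 0] = (1.6340,4.8301,-0.0000)
J_ω[:, 0] = z_0
entry J[1][0] = 4.8301

4.830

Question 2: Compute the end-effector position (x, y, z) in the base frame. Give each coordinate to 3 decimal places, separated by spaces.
4.830 -1.634 1.732

after link 1: o_1 = (1.0000, 1.7321, 0.0000)
after link 2: o_2 = (0.6160, -0.9330, 4.3301)
after link 3: o_3 = (4.8301, -1.6340, 1.7321)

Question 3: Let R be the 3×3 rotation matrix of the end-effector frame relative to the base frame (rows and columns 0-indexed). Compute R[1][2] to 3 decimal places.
-0.500

End-effector z-axis (col 2 of R) = (0.8660,-0.5000,0.0000)
R[1][2] = -0.5000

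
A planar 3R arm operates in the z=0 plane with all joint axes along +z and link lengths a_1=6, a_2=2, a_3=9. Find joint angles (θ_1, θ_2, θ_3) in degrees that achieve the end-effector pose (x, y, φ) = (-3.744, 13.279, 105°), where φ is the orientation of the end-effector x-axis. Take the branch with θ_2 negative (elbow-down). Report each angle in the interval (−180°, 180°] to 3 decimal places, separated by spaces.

124.284 -135.000 115.716

wrist centre = target − a_3·(cos φ, sin φ) = (-1.4146, 4.5857)
cos θ_2 = (23.0295−6²−2²)/(2·6·2) = -0.7071; θ_2 = -134.9997° (elbow-down)
β = atan2(4.5857,-1.4146) = 107.1444°; ψ = atan2(-1.4142,4.5858) = -17.1393°
θ_1 = β − ψ = 124.2838°
θ_3 = φ − θ_1 − θ_2 = 115.7160° (wrapped to (-180°,180°])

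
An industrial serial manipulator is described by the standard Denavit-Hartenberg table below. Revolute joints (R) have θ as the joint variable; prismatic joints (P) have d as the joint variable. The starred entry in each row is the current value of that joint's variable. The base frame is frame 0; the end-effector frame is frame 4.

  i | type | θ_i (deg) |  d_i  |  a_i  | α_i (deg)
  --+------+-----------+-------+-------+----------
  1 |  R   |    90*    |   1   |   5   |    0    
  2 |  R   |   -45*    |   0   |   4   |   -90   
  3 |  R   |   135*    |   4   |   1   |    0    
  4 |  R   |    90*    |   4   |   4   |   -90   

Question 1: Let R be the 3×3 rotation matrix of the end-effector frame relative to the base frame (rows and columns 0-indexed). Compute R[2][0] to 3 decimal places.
0.707

End-effector x-axis (col 0 of R) = (-0.5000,-0.5000,0.7071)
R[2][0] = 0.7071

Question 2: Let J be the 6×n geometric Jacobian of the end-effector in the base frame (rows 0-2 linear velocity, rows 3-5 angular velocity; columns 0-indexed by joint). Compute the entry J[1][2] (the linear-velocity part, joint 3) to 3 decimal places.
axis z_2 = (-0.7071,0.7071,0.0000); lever o_n−o_2 = (-8.1569,3.1569,2.1213)
cross product → J_v[:, 2] = (1.5000,1.5000,3.5355)
J_ω[:, 2] = z_2
entry J[1][2] = 1.5000

1.500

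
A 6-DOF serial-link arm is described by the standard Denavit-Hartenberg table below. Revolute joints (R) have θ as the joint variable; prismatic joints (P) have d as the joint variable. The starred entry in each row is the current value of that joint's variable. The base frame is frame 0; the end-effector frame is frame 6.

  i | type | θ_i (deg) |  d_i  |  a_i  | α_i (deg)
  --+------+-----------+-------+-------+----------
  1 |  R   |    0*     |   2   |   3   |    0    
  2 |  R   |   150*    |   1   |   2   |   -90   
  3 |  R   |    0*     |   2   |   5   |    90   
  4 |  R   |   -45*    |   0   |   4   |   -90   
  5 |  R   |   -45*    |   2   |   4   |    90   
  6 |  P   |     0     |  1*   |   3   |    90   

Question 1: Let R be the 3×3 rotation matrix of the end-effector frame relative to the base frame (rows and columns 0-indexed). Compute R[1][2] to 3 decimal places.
0.259

End-effector z-axis (col 2 of R) = (0.9659,0.2588,0.0000)
R[1][2] = 0.2588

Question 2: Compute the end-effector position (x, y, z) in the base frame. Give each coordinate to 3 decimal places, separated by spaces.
after link 1: o_1 = (3.0000, 0.0000, 2.0000)
after link 2: o_2 = (1.2679, 1.0000, 3.0000)
after link 3: o_3 = (-4.0622, 1.7679, 3.0000)
after link 4: o_4 = (-5.0975, 5.6317, 3.0000)
after link 5: o_5 = (-7.7614, 7.8461, 5.8284)
after link 6: o_6 = (-8.1274, 9.2121, 8.6569)

-8.127 9.212 8.657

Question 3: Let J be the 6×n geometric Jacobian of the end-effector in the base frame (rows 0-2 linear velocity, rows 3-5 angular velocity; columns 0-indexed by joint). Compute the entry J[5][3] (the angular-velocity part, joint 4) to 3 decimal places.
axis z_3 = (0.0000,0.0000,1.0000); lever o_n−o_3 = (-4.0652,7.4441,5.6569)
cross product → J_v[:, 3] = (-7.4441,-4.0652,0.0000)
J_ω[:, 3] = z_3
entry J[5][3] = 1.0000

1.000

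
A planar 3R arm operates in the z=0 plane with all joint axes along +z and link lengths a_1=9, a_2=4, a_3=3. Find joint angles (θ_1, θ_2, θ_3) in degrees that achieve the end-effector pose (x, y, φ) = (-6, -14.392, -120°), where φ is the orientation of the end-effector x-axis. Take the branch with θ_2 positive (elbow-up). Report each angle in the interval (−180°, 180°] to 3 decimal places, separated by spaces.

-120.004 30.011 -30.008

wrist centre = target − a_3·(cos φ, sin φ) = (-4.5000, -11.7939)
cos θ_2 = (159.3466−9²−4²)/(2·9·4) = 0.8659; θ_2 = 30.0114° (elbow-up)
β = atan2(-11.7939,-4.5000) = -110.8845°; ψ = atan2(2.0007,12.4637) = 9.1194°
θ_1 = β − ψ = -120.0039°
θ_3 = φ − θ_1 − θ_2 = -30.0076° (wrapped to (-180°,180°])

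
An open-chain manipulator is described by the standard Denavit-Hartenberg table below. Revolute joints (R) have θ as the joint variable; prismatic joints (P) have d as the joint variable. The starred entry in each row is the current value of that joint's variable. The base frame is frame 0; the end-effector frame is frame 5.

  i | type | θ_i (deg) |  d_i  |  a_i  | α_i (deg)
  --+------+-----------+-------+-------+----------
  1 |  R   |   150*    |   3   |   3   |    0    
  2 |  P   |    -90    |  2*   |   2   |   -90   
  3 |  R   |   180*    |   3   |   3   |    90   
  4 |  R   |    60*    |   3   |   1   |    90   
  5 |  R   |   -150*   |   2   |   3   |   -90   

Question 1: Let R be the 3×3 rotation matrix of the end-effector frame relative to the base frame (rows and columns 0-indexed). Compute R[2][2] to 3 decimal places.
End-effector z-axis (col 2 of R) = (-0.5000,-0.0000,0.8660)
R[2][2] = 0.8660

0.866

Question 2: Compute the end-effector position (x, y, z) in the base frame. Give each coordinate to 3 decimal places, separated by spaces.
-4.098 0.134 3.500

after link 1: o_1 = (-2.5981, 1.5000, 3.0000)
after link 2: o_2 = (-1.5981, 3.2321, 5.0000)
after link 3: o_3 = (-5.6962, 2.1340, 5.0000)
after link 4: o_4 = (-6.6962, 2.1340, 2.0000)
after link 5: o_5 = (-4.0981, 0.1340, 3.5000)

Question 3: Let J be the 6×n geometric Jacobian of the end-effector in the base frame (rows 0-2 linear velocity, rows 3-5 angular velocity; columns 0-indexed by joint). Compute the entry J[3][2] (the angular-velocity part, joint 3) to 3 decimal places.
-0.866

axis z_2 = (-0.8660,0.5000,0.0000); lever o_n−o_2 = (-2.5000,-3.0981,-1.5000)
cross product → J_v[:, 2] = (-0.7500,-1.2990,3.9330)
J_ω[:, 2] = z_2
entry J[3][2] = -0.8660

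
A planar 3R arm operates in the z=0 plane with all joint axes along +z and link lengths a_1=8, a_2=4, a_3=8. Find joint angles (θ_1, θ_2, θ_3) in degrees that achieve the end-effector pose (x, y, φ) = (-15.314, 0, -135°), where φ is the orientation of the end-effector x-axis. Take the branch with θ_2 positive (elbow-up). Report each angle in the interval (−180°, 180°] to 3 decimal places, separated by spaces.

wrist centre = target − a_3·(cos φ, sin φ) = (-9.6571, 5.6569)
cos θ_2 = (125.2605−8²−4²)/(2·8·4) = 0.7072; θ_2 = 44.9929° (elbow-up)
β = atan2(5.6569,-9.6571) = 149.6396°; ψ = atan2(2.8281,10.8288) = 14.6366°
θ_1 = β − ψ = 135.0030°
θ_3 = φ − θ_1 − θ_2 = 45.0042° (wrapped to (-180°,180°])

135.003 44.993 45.004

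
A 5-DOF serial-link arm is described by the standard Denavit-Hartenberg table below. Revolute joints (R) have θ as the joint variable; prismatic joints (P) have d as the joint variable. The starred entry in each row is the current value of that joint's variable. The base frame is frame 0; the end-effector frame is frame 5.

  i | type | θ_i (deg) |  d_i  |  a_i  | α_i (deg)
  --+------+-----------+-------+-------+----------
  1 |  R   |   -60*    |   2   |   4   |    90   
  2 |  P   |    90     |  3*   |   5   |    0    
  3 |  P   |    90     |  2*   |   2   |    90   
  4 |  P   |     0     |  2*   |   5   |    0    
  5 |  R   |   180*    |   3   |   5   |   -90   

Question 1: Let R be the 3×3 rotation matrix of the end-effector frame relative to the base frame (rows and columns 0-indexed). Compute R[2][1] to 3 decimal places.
-1.000

End-effector y-axis (col 1 of R) = (-0.0000,0.0000,-1.0000)
R[2][1] = -1.0000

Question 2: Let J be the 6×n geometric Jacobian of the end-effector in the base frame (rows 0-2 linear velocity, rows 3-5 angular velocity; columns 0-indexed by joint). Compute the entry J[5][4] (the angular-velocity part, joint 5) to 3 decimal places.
axis z_4 = (0.0000,-0.0000,1.0000); lever o_n−o_4 = (2.5000,-4.3301,3.0000)
cross product → J_v[:, 4] = (4.3301,2.5000,-0.0000)
J_ω[:, 4] = z_4
entry J[5][4] = 1.0000

1.000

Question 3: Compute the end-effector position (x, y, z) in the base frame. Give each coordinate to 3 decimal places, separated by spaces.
-3.330 -4.232 12.000

after link 1: o_1 = (2.0000, -3.4641, 2.0000)
after link 2: o_2 = (-0.5981, -4.9641, 7.0000)
after link 3: o_3 = (-3.3301, -4.2321, 7.0000)
after link 4: o_4 = (-5.8301, 0.0981, 9.0000)
after link 5: o_5 = (-3.3301, -4.2321, 12.0000)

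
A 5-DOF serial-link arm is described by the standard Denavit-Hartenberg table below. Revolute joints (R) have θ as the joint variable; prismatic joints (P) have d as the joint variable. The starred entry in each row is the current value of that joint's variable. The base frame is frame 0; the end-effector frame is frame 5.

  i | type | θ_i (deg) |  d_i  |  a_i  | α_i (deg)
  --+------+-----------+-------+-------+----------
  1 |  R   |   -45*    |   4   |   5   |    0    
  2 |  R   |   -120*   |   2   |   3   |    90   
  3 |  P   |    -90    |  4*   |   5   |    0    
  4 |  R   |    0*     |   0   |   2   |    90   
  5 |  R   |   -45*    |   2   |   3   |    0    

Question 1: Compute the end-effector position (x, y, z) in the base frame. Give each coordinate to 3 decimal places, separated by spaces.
after link 1: o_1 = (3.5355, -3.5355, 4.0000)
after link 2: o_2 = (0.6378, -4.3120, 6.0000)
after link 3: o_3 = (-0.3975, -0.4483, 1.0000)
after link 4: o_4 = (-0.3975, -0.4483, -1.0000)
after link 5: o_5 = (2.0834, -1.9797, -3.1213)

2.083 -1.980 -3.121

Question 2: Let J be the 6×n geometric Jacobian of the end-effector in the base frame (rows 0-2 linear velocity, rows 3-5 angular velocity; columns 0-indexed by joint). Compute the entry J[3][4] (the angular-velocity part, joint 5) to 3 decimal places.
0.966

axis z_4 = (0.9659,0.2588,-0.0000); lever o_n−o_4 = (2.4809,-1.5314,-2.1213)
cross product → J_v[:, 4] = (-0.5490,2.0490,-2.1213)
J_ω[:, 4] = z_4
entry J[3][4] = 0.9659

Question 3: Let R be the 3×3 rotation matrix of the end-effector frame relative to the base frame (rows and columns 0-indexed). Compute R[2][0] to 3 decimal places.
-0.707

End-effector x-axis (col 0 of R) = (0.1830,-0.6830,-0.7071)
R[2][0] = -0.7071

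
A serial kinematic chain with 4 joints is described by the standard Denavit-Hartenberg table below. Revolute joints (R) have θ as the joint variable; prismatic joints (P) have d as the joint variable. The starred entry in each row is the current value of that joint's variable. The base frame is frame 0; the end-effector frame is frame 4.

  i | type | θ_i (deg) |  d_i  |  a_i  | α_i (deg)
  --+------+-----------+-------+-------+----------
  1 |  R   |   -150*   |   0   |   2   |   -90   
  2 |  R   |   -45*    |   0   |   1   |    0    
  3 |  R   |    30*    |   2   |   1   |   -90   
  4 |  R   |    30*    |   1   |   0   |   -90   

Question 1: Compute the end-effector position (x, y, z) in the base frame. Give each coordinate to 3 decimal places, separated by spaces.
after link 1: o_1 = (-1.7321, -1.0000, 0.0000)
after link 2: o_2 = (-2.3444, -1.3536, 0.7071)
after link 3: o_3 = (-2.1809, -3.5686, 0.9659)
after link 4: o_4 = (-2.4051, -3.6980, 0.0000)

-2.405 -3.698 0.000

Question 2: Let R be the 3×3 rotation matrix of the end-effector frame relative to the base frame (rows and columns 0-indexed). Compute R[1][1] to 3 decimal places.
End-effector y-axis (col 1 of R) = (0.2241,0.1294,0.9659)
R[1][1] = 0.1294

0.129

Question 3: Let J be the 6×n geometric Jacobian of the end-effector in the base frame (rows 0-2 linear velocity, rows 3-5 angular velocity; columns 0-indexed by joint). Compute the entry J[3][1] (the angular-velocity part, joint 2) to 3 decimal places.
axis z_1 = (0.5000,-0.8660,0.0000); lever o_n−o_1 = (-0.6730,-2.6980,0.0000)
cross product → J_v[:, 1] = (0.0000,-0.0000,-1.9319)
J_ω[:, 1] = z_1
entry J[3][1] = 0.5000

0.500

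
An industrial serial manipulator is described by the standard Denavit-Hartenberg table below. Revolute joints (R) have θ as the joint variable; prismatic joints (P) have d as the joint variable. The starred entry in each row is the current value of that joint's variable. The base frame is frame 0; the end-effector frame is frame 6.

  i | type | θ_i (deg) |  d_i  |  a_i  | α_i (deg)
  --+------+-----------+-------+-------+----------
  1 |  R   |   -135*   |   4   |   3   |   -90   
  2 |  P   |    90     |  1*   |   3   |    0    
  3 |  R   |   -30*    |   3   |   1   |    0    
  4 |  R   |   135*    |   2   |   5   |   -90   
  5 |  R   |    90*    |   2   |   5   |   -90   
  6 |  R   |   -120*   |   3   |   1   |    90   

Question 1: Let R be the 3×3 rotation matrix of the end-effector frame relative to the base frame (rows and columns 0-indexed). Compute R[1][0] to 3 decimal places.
-0.512

End-effector x-axis (col 0 of R) = (0.1951,-0.5120,0.8365)
R[1][0] = -0.5120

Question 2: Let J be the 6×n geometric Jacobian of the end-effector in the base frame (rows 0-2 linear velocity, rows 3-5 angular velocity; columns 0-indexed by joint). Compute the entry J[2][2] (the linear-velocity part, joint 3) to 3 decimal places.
0.690

axis z_2 = (0.7071,-0.7071,0.0000); lever o_n−o_2 = (0.8415,0.1344,2.4200)
cross product → J_v[:, 2] = (-1.7112,-1.7112,0.6901)
J_ω[:, 2] = z_2
entry J[2][2] = 0.6901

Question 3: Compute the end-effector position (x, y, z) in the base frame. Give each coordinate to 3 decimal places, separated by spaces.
after link 1: o_1 = (-2.1213, -2.1213, 4.0000)
after link 2: o_2 = (-1.4142, -2.8284, 1.0000)
after link 3: o_3 = (0.3536, -5.3033, 0.1340)
after link 4: o_4 = (5.1828, -3.3025, 1.4281)
after link 5: o_5 = (1.2813, -0.1329, 3.3599)
after link 6: o_6 = (-0.5727, -2.6940, 3.4200)

-0.573 -2.694 3.420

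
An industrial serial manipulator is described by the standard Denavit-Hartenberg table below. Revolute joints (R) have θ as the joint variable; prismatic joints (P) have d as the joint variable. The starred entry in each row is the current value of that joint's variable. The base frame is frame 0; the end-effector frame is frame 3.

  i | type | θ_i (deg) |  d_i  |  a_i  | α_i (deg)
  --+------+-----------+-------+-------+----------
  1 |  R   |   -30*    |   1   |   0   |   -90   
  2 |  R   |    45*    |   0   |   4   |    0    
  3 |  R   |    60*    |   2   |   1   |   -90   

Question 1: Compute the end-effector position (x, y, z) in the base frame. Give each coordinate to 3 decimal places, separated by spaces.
after link 1: o_1 = (0.0000, 0.0000, 1.0000)
after link 2: o_2 = (2.4495, -1.4142, -1.8284)
after link 3: o_3 = (3.2253, 0.4472, -2.7944)

3.225 0.447 -2.794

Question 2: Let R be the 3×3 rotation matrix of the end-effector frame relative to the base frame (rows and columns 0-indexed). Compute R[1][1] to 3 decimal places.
End-effector y-axis (col 1 of R) = (-0.5000,-0.8660,-0.0000)
R[1][1] = -0.8660

-0.866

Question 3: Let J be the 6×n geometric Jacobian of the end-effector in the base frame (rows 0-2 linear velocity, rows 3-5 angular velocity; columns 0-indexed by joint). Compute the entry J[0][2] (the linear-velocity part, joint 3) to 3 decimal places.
-0.837

axis z_2 = (0.5000,0.8660,0.0000); lever o_n−o_2 = (0.7759,1.8615,-0.9659)
cross product → J_v[:, 2] = (-0.8365,0.4830,0.2588)
J_ω[:, 2] = z_2
entry J[0][2] = -0.8365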